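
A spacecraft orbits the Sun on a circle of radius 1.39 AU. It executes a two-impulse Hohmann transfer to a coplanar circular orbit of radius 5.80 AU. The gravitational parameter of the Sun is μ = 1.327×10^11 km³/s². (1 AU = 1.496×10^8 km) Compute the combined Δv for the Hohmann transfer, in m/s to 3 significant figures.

Δv = 11500 m/s

In km: r₁ = 1.39 × 1.496×10^8 = 2.07944×10^8 km; r₂ = 5.80 × 1.496×10^8 = 8.6768×10^8 km.
Transfer-ellipse semi-major axis a_t = (r₁ + r₂)/2 = (2.07944×10^8 + 8.6768×10^8)/2 = 5.37812×10^8 km.
Circular speed at r₁: v₁ = √(μ/r₁) = √(1.327×10^11/2.07944×10^8) = 25.262 km/s.
Transfer-orbit speed at r₁ (v² = μ(2/r − 1/a)): v_p = √[μ(2/r₁ − 1/a_t)] = 32.087 km/s.
First burn Δv₁ = |v_p − v₁| = 6.825 km/s.
At r₂, v₂ = √(μ/r₂) = 12.367 km/s.
Transfer-orbit speed at r₂: v_a = √[μ(2/r₂ − 1/a_t)] = 7.6898 km/s.
Second burn Δv₂ = |v₂ − v_a| = 4.677 km/s.
Total Δv = Δv₁ + Δv₂ = 11.50 km/s.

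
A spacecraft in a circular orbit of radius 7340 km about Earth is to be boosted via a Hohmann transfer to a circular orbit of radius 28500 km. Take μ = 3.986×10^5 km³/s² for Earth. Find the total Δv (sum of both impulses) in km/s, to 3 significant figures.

Δv = 3.27 km/s

The Hohmann ellipse has a_t = (r₁ + r₂)/2 = 17920 km.
Circular speed at r₁: v₁ = √(μ/r₁) = √(3.986×10^5/7340) = 7.369205 km/s.
On the transfer ellipse at r₁, v² = μ(2/r − 1/a) gives v_p = √[μ(2/r₁ − 1/a_t)] = 9.293387 km/s.
First burn Δv₁ = |v_p − v₁| = 1.92418 km/s.
At r₂, v₂ = √(μ/r₂) = 3.73978 km/s.
Transfer-orbit speed at r₂: v_a = √[μ(2/r₂ − 1/a_t)] = 2.39345 km/s.
Second burn Δv₂ = |v₂ − v_a| = 1.34633 km/s.
Total Δv = Δv₁ + Δv₂ = 3.271 km/s.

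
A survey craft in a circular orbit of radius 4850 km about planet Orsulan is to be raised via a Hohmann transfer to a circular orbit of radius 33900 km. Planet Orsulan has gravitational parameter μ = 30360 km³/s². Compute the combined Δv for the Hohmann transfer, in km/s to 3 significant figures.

Δv = 1.28 km/s

Semi-major axis of the transfer orbit: a_t = (4850 + 33900)/2 = 19375 km.
Circular speed at r₁: v₁ = √(μ/r₁) = √(30360/4850) = 2.5020 km/s.
On the transfer ellipse at r₁, vis-viva equation gives v_p = √[μ(2/r₁ − 1/a_t)] = 3.3095 km/s.
First burn Δv₁ = |v_p − v₁| = 0.8075 km/s.
At r₂, v₂ = √(μ/r₂) = 0.94635 km/s.
Transfer-orbit speed at r₂: v_a = √[μ(2/r₂ − 1/a_t)] = 0.47348 km/s.
Second burn Δv₂ = |v₂ − v_a| = 0.4729 km/s.
Δv = Δv₁ + Δv₂ = 0.8075 + 0.4729 = 1.280 km/s.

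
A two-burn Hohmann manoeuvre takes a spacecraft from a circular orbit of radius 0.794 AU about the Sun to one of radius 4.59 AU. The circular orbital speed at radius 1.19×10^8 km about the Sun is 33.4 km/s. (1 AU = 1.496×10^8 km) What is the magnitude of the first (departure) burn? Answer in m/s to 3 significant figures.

Δv₁ = 10200 m/s

From the circular-orbit relation v² = μ/r at r = 1.19×10^8 km: μ = v²r = (33.4)² × 1.19×10^8 = 1.32752×10^11 km³/s².
In km: r₁ = 0.794 × 1.496×10^8 = 1.187824×10^8 km; r₂ = 4.59 × 1.496×10^8 = 6.86664×10^8 km.
The Hohmann ellipse has a_t = (r₁ + r₂)/2 = 4.027232×10^8 km.
On the circular orbit at r = 1.187824×10^8 km, v_c = √(μ/r) = 33.43 km/s.
Transfer-orbit speed at the same r (vis-viva, a = a_t): v_t = √[μ(2/r − 1/a_t)] = 43.65 km/s.
Δv₁ = |v_t − v_c| = |43.65 − 33.43| = 10.22 km/s.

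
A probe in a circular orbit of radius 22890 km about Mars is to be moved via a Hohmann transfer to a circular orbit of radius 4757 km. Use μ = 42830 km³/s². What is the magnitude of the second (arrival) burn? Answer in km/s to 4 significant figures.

Δv₂ = 0.8606 km/s

Transfer-ellipse semi-major axis a_t = (r₁ + r₂)/2 = (22890 + 4757)/2 = 13823.5 km.
Circular speed at r = 4757 km: v_c = √(μ/r) = 3.0006 km/s.
Vis-viva on the transfer ellipse at r = 4757 km gives v_t = √[μ(2/r − 1/a_t)] = 3.8612 km/s.
Δv₂ = |v_t − v_c| = |3.8612 − 3.0006| = 0.8606 km/s.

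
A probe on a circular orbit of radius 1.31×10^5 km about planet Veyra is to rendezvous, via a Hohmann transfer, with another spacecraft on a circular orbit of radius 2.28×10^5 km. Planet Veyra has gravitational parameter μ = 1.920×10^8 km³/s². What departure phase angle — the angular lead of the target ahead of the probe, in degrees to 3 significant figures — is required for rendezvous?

Semi-major axis of the transfer orbit: a_t = (1.310×10^5 + 2.280×10^5)/2 = 1.795×10^5 km.
Transfer time t = π√(a_t³/μ) = 17242.3 s.
Target angular speed ω₂ = √(μ/r₂³) = 1.27277×10^-4 rad/s.
Angle swept by the target during transfer: ω₂·t = 2.1945 rad = 125.7°.
Arrival is 180° from departure on the ellipse, so φ = 180° − 125.7° = 54.3°.

φ = 54.3°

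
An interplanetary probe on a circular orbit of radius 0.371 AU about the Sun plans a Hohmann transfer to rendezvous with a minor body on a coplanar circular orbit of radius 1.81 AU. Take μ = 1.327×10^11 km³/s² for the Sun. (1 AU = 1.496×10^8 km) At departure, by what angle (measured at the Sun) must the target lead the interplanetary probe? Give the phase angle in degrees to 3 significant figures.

φ = 95.8°

In km: r₁ = 0.371 × 1.496×10^8 = 5.55016×10^7 km; r₂ = 1.81 × 1.496×10^8 = 2.70776×10^8 km.
Transfer-ellipse semi-major axis a_t = (r₁ + r₂)/2 = (5.55016×10^7 + 2.70776×10^8)/2 = 1.631388×10^8 km.
The half-period of the transfer ellipse is t = π√(a_t³/μ) = 1.797×10^7 s.
Target angular speed ω₂ = √(μ/r₂³) = 8.176×10^-8 rad/s.
Angle swept by the target during transfer: ω₂·t = 1.4692 rad = 84.18°.
The interplanetary probe traverses 180° on the transfer ellipse, so the target must lead by 180° − 84.18° = 95.8°.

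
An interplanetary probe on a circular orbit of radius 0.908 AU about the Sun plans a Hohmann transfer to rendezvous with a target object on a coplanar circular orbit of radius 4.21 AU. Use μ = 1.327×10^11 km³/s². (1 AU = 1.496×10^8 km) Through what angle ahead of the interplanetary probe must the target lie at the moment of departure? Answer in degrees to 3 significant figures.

In km: r₁ = 0.908 × 1.496×10^8 = 1.358368×10^8 km; r₂ = 4.21 × 1.496×10^8 = 6.29816×10^8 km.
Semi-major axis of the transfer orbit: a_t = (1.358368×10^8 + 6.29816×10^8)/2 = 3.828264×10^8 km.
The half-period of the transfer ellipse is t = π√(a_t³/μ) = 6.4598×10^7 s.
The target's mean motion on its circular orbit is ω₂ = √(μ/r₂³) = 2.3047×10^-8 rad/s.
Angle swept by the target during transfer: ω₂·t = 1.4888 rad = 85.30°.
The interplanetary probe traverses 180° on the transfer ellipse, so the target must lead by 180° − 85.30° = 94.7°.

φ = 94.7°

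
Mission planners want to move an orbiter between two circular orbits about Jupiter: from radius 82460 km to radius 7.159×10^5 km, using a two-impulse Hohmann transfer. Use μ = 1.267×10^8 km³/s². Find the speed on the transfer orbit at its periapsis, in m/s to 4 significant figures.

v = 52490 m/s

Semi-major axis of the transfer orbit: a_t = (82460 + 7.159×10^5)/2 = 3.9918×10^5 km.
The periapsis of the transfer ellipse is at r = 82460 km.
Vis-viva: v = √[μ(2/r − 1/a_t)] = √[1.267×10^8 × (2/82460 − 1/3.9918×10^5)] = 52.49 km/s.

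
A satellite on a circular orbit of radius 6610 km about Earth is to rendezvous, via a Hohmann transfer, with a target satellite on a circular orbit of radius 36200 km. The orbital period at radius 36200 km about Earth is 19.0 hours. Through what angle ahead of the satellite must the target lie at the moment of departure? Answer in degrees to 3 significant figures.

φ = 98.2°

From Kepler's third law T² = 4π²r³/μ at r = 36200 km, T = 19.0 hours = 19.0 × 3600 s = 68400 s: μ = 4π²r³/T² = 4.00289×10^5 km³/s².
Semi-major axis of the transfer orbit: a_t = (6610 + 36200)/2 = 21405 km.
Transfer time t = π√(a_t³/μ) = 15550 s.
The target's mean motion on its circular orbit is ω₂ = √(μ/r₂³) = 9.186×10^-5 rad/s.
Angle swept by the target during transfer: ω₂·t = 1.4284 rad = 81.84°.
The satellite traverses 180° on the transfer ellipse, so the target must lead by 180° − 81.84° = 98.2°.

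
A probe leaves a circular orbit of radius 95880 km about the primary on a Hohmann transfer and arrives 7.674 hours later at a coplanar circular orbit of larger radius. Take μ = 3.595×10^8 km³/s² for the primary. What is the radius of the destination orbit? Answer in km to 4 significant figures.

Transfer time t = 7.674 hours = 27626.4 s, and t = π√(a_t³/μ).
So a_t = (μ t²/π²)^(1/3) = (3.595×10^8 × (27626.4)² / π²)^(1/3) = 3.0293×10^5 km.
Since a_t = (r₁ + r₂)/2, r₂ = 2a_t − r₁ = 2×3.0293×10^5 − 95880 = 5.0998×10^5 km.

r₂ = 5.100×10^5 km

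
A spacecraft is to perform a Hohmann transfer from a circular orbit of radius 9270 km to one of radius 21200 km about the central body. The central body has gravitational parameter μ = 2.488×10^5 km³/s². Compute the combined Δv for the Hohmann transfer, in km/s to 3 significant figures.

Transfer-ellipse semi-major axis a_t = (r₁ + r₂)/2 = (9270 + 21200)/2 = 15235 km.
At r₁ the circular-orbit speed is v₁ = √(μ/r₁) = 5.1807 km/s.
Transfer-orbit speed at r₁ (vis-viva equation): v_p = √[μ(2/r₁ − 1/a_t)] = 6.1113 km/s.
First burn Δv₁ = |v_p − v₁| = 0.9306 km/s.
At r₂, v₂ = √(μ/r₂) = 3.42576 km/s.
Transfer-orbit speed at r₂: v_a = √[μ(2/r₂ − 1/a_t)] = 2.67224 km/s.
Second burn Δv₂ = |v₂ − v_a| = 0.7535 km/s.
Δv = Δv₁ + Δv₂ = 0.9306 + 0.7535 = 1.684 km/s.

Δv = 1.68 km/s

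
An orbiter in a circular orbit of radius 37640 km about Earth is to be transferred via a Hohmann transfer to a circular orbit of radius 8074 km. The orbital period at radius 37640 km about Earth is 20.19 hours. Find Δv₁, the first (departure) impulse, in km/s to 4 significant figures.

Δv₁ = 1.320 km/s

From Kepler's third law T² = 4π²r³/μ at r = 37640 km, T = 20.19 hours = 20.19 × 3600 s = 72684 s: μ = 4π²r³/T² = 3.98502×10^5 km³/s².
The Hohmann ellipse has a_t = (r₁ + r₂)/2 = 22857 km.
Circular speed at r = 37640 km: v_c = √(μ/r) = 3.254 km/s.
Transfer-orbit speed at the same r (vis-viva, a = a_t): v_t = √[μ(2/r − 1/a_t)] = 1.934 km/s.
Δv₁ = |v_t − v_c| = |1.934 − 3.254| = 1.320 km/s.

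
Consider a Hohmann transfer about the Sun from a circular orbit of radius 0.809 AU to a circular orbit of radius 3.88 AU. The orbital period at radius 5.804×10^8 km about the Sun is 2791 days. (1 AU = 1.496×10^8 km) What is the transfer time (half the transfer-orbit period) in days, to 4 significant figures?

t = 655.6 days

From Kepler's third law T² = 4π²r³/μ at r = 5.804×10^8 km, T = 2791 days = 2791 × 86400 s = 2.411424×10^8 s: μ = 4π²r³/T² = 1.32738×10^11 km³/s².
In km: r₁ = 0.809 × 1.496×10^8 = 1.210264×10^8 km; r₂ = 3.88 × 1.496×10^8 = 5.80448×10^8 km.
Transfer-ellipse semi-major axis a_t = (r₁ + r₂)/2 = (1.210264×10^8 + 5.80448×10^8)/2 = 3.507372×10^8 km.
Half the transfer-orbit period gives t = π√(a_t³/μ) = 5.664×10^7 s.
Converting: 5.664×10^7 s ÷ 86400 s/day = 655.6 days.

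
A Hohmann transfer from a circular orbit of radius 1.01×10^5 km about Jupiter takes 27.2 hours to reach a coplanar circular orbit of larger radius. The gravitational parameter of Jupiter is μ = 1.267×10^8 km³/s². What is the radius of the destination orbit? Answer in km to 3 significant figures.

r₂ = 8.94×10^5 km

Transfer time t = 27.2 hours = 97920 s, and t = π√(a_t³/μ).
So a_t = (μ t²/π²)^(1/3) = (1.267×10^8 × (97920)² / π²)^(1/3) = 4.9744×10^5 km.
Since a_t = (r₁ + r₂)/2, r₂ = 2a_t − r₁ = 2×4.9744×10^5 − 1.010×10^5 = 8.9388×10^5 km.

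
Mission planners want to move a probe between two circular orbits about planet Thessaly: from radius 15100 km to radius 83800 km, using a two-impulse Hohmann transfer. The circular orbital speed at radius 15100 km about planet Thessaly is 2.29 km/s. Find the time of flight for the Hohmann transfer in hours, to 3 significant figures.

From the circular-orbit relation v² = μ/r at r = 15100 km: μ = v²r = (2.29)² × 15100 = 79185.9 km³/s².
The Hohmann ellipse has a_t = (r₁ + r₂)/2 = 49450 km.
Transfer time t = π√(a_t³/μ) = π√((49450)³ / 79185.9) = 1.228×10^5 s.
Converting: 1.228×10^5 s ÷ 3600 s/hour = 34.1 hours.

t = 34.1 hours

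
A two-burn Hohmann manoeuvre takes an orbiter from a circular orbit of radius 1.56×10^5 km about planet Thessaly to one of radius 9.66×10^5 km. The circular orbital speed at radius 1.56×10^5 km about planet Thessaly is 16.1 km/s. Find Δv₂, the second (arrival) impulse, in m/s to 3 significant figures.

From the circular-orbit relation v² = μ/r at r = 1.56×10^5 km: μ = v²r = (16.1)² × 1.56×10^5 = 4.04368×10^7 km³/s².
Transfer-ellipse semi-major axis a_t = (r₁ + r₂)/2 = (1.560×10^5 + 9.660×10^5)/2 = 5.610×10^5 km.
Circular speed at r = 9.660×10^5 km: v_c = √(μ/r) = 6.470 km/s.
Transfer-orbit speed at the same r (vis-viva, a = a_t): v_t = √[μ(2/r − 1/a_t)] = 3.412 km/s.
Δv₂ = |v_t − v_c| = |3.412 − 6.470| = 3.058 km/s.

Δv₂ = 3060 m/s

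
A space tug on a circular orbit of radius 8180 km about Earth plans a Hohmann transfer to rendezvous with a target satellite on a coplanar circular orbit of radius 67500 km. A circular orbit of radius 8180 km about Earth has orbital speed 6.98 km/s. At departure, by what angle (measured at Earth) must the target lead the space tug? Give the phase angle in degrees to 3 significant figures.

φ = 104°

From the circular-orbit relation v² = μ/r at r = 8180 km: μ = v²r = (6.98)² × 8180 = 3.98533×10^5 km³/s².
Semi-major axis of the transfer orbit: a_t = (8180 + 67500)/2 = 37840 km.
Transfer time t = π√(a_t³/μ) = 36631 s.
The target's mean motion on its circular orbit is ω₂ = √(μ/r₂³) = 3.5998×10^-5 rad/s.
Angle swept by the target during transfer: ω₂·t = 1.3186 rad = 75.55°.
The space tug traverses 180° on the transfer ellipse, so the target must lead by 180° − 75.55° = 104°.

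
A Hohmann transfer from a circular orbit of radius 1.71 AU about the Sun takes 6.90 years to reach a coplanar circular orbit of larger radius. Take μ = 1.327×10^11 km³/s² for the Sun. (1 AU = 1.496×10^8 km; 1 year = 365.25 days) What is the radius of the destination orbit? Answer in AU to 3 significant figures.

r₂ = 9.80 AU

In km: r₁ = 1.71 × 1.496×10^8 = 2.55816×10^8 km.
Transfer time t = 6.90 years × 365.25 × 86400 s = 2.1774744×10^8 s, and t = π√(a_t³/μ).
So a_t = (μ t²/π²)^(1/3) = (1.327×10^11 × (2.1774744×10^8)² / π²)^(1/3) = 8.6065×10^8 km.
Since a_t = (r₁ + r₂)/2, r₂ = 2a_t − r₁ = 2×8.6065×10^8 − 2.55816×10^8 = 1.465484×10^9 km.
In AU: r₂ = 1.465484×10^9 / 1.496×10^8 = 9.80 AU.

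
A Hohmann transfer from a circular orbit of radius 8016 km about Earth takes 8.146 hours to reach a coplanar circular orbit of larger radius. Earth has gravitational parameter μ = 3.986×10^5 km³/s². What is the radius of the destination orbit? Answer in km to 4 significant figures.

r₂ = 57240 km

Transfer time t = 8.146 hours = 29325.6 s, and t = π√(a_t³/μ).
So a_t = (μ t²/π²)^(1/3) = (3.986×10^5 × (29325.6)² / π²)^(1/3) = 32627 km.
Since a_t = (r₁ + r₂)/2, r₂ = 2a_t − r₁ = 2×32627 − 8016 = 57238 km.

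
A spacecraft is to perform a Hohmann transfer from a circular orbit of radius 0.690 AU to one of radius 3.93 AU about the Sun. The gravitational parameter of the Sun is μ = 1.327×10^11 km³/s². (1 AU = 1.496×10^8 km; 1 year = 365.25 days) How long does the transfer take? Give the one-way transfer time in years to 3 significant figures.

In km: r₁ = 0.690 × 1.496×10^8 = 1.03224×10^8 km; r₂ = 3.93 × 1.496×10^8 = 5.87928×10^8 km.
The Hohmann ellipse has a_t = (r₁ + r₂)/2 = 3.45576×10^8 km.
By Kepler's third law the transfer-orbit period is T = 2π√(a_t³/μ), so t = T/2 = 5.540×10^7 s.
Converting: 5.540×10^7 s ÷ 3.15576×10^7 s/year (365.25 × 86400) = 1.76 years.

t = 1.76 years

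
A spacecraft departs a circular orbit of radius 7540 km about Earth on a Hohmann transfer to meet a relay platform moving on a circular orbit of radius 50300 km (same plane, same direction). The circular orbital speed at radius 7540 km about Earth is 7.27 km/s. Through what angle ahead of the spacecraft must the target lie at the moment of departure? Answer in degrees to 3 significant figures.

From the circular-orbit relation v² = μ/r at r = 7540 km: μ = v²r = (7.27)² × 7540 = 3.98511×10^5 km³/s².
The Hohmann ellipse has a_t = (r₁ + r₂)/2 = 28920 km.
The half-period of the transfer ellipse is t = π√(a_t³/μ) = 24475 s.
Target angular speed ω₂ = √(μ/r₂³) = 5.5959×10^-5 rad/s.
Angle swept by the target during transfer: ω₂·t = 1.3696 rad = 78.47°.
The spacecraft traverses 180° on the transfer ellipse, so the target must lead by 180° − 78.47° = 102°.

φ = 102°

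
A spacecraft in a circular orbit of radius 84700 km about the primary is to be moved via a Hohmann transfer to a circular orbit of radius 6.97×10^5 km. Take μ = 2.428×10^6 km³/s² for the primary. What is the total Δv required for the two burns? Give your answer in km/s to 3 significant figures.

Δv = 2.79 km/s

Transfer-ellipse semi-major axis a_t = (r₁ + r₂)/2 = (84700 + 6.970×10^5)/2 = 3.9085×10^5 km.
At r₁ the circular-orbit speed is v₁ = √(μ/r₁) = 5.3541 km/s.
Transfer-orbit speed at r₁ (vis-viva): v_p = √[μ(2/r₁ − 1/a_t)] = 7.1498 km/s.
First burn Δv₁ = |v_p − v₁| = 1.7957 km/s.
Circular speed at r₂: v₂ = √(μ/r₂) = 1.86641 km/s.
Transfer-orbit speed at r₂: v_a = √[μ(2/r₂ − 1/a_t)] = 0.868850 km/s.
Second burn Δv₂ = |v₂ − v_a| = 0.99756 km/s.
Total Δv = Δv₁ + Δv₂ = 2.793 km/s.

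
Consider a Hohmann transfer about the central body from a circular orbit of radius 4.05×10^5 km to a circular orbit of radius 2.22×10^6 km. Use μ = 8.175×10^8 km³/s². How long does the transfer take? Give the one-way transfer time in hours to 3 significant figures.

Transfer-ellipse semi-major axis a_t = (r₁ + r₂)/2 = (4.050×10^5 + 2.220×10^6)/2 = 1.3125×10^6 km.
By Kepler's third law the transfer-orbit period is T = 2π√(a_t³/μ), so t = T/2 = 1.652×10^5 s.
Converting: 1.652×10^5 s ÷ 3600 s/hour = 45.9 hours.

t = 45.9 hours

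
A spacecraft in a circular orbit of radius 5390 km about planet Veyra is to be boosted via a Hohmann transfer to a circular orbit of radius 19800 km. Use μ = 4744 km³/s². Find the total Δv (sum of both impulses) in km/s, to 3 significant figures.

Δv = 0.407 km/s

Transfer-ellipse semi-major axis a_t = (r₁ + r₂)/2 = (5390 + 19800)/2 = 12595 km.
At r₁ the circular-orbit speed is v₁ = √(μ/r₁) = 0.93816 km/s.
Transfer-orbit speed at r₁ (v² = μ(2/r − 1/a)): v_p = √[μ(2/r₁ − 1/a_t)] = 1.1763 km/s.
First burn Δv₁ = |v_p − v₁| = 0.2381 km/s.
Circular speed at r₂: v₂ = √(μ/r₂) = 0.4895 km/s.
Transfer-orbit speed at r₂: v_a = √[μ(2/r₂ − 1/a_t)] = 0.3202 km/s.
Second burn Δv₂ = |v₂ − v_a| = 0.1693 km/s.
Δv = Δv₁ + Δv₂ = 0.2381 + 0.1693 = 0.4074 km/s.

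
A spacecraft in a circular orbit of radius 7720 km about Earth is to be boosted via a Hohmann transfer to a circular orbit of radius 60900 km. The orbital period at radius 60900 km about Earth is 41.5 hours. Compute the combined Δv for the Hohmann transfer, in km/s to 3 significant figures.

Δv = 3.74 km/s

From Kepler's third law T² = 4π²r³/μ at r = 60900 km, T = 41.5 hours = 41.5 × 3600 s = 1.494×10^5 s: μ = 4π²r³/T² = 3.99494×10^5 km³/s².
Semi-major axis of the transfer orbit: a_t = (7720 + 60900)/2 = 34310 km.
At r₁ the circular-orbit speed is v₁ = √(μ/r₁) = 7.1936 km/s.
On the transfer ellipse at r₁, vis-viva equation gives v_p = √[μ(2/r₁ − 1/a_t)] = 9.5840 km/s.
First burn Δv₁ = |v_p − v₁| = 2.3904 km/s.
At r₂, v₂ = √(μ/r₂) = 2.5612 km/s.
Transfer-orbit speed at r₂: v_a = √[μ(2/r₂ − 1/a_t)] = 1.2149 km/s.
Second burn Δv₂ = |v₂ − v_a| = 1.3463 km/s.
Δv = Δv₁ + Δv₂ = 2.3904 + 1.3463 = 3.737 km/s.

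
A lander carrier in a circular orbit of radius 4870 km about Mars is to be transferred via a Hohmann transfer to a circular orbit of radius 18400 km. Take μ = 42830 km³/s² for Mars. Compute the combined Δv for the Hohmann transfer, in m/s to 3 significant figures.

Δv = 1300 m/s

Semi-major axis of the transfer orbit: a_t = (4870 + 18400)/2 = 11635 km.
Circular speed at r₁: v₁ = √(μ/r₁) = √(42830/4870) = 2.9656 km/s.
On the transfer ellipse at r₁, vis-viva gives v_p = √[μ(2/r₁ − 1/a_t)] = 3.7294 km/s.
First burn Δv₁ = |v_p − v₁| = 0.7638 km/s.
At r₂, v₂ = √(μ/r₂) = 1.5257 km/s.
Transfer-orbit speed at r₂: v_a = √[μ(2/r₂ − 1/a_t)] = 0.98707 km/s.
Second burn Δv₂ = |v₂ − v_a| = 0.5386 km/s.
Δv = Δv₁ + Δv₂ = 0.7638 + 0.5386 = 1.302 km/s.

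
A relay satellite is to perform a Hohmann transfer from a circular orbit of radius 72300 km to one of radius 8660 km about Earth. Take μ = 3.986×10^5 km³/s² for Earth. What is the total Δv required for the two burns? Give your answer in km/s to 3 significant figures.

Semi-major axis of the transfer orbit: a_t = (72300 + 8660)/2 = 40480 km.
At r₁ the circular-orbit speed is v₁ = √(μ/r₁) = 2.348 km/s.
Transfer-orbit speed at r₁ (vis-viva): v_a = √[μ(2/r₁ − 1/a_t)] = 1.086 km/s.
First burn Δv₁ = |v_a − v₁| = 1.262 km/s.
At r₂, v₂ = √(μ/r₂) = 6.784 km/s.
Transfer-orbit speed at r₂: v_p = √[μ(2/r₂ − 1/a_t)] = 9.067 km/s.
Second burn Δv₂ = |v₂ − v_p| = 2.283 km/s.
Total Δv = Δv₁ + Δv₂ = 3.545 km/s.

Δv = 3.54 km/s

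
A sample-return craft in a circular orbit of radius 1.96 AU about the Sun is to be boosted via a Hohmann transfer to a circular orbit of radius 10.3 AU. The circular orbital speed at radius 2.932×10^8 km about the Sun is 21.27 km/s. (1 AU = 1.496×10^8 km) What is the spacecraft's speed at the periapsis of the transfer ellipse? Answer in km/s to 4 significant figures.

From the circular-orbit relation v² = μ/r at r = 2.932×10^8 km: μ = v²r = (21.27)² × 2.932×10^8 = 1.32647×10^11 km³/s².
In km: r₁ = 1.96 × 1.496×10^8 = 2.93216×10^8 km; r₂ = 10.3 × 1.496×10^8 = 1.54088×10^9 km.
Transfer-ellipse semi-major axis a_t = (r₁ + r₂)/2 = (2.93216×10^8 + 1.54088×10^9)/2 = 9.17048×10^8 km.
The periapsis of the transfer ellipse is at r = 2.93216×10^8 km.
From the vis-viva equation, v = √[μ(2/r − 1/a_t)] = 27.57 km/s.

v = 27.57 km/s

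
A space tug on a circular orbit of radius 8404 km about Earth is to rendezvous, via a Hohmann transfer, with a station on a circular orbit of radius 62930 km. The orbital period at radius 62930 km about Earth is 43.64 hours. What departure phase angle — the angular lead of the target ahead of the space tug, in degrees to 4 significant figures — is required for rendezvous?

φ = 103.2°

From Kepler's third law T² = 4π²r³/μ at r = 62930 km, T = 43.64 hours = 43.64 × 3600 s = 1.57104×10^5 s: μ = 4π²r³/T² = 3.98619×10^5 km³/s².
Semi-major axis of the transfer orbit: a_t = (8404 + 62930)/2 = 35667 km.
Transfer time t = π√(a_t³/μ) = 33520 s.
Target angular speed ω₂ = √(μ/r₂³) = 3.999×10^-5 rad/s.
Angle swept by the target during transfer: ω₂·t = 1.3405 rad = 76.80°.
The space tug traverses 180° on the transfer ellipse, so the target must lead by 180° − 76.80° = 103.2°.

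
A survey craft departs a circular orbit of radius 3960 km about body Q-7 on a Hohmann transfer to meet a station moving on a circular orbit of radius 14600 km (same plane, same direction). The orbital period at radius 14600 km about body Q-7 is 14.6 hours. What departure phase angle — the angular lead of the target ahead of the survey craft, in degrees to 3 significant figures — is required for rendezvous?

φ = 88.8°

From Kepler's third law T² = 4π²r³/μ at r = 14600 km, T = 14.6 hours = 14.6 × 3600 s = 52560 s: μ = 4π²r³/T² = 44474.1 km³/s².
Transfer-ellipse semi-major axis a_t = (r₁ + r₂)/2 = (3960 + 14600)/2 = 9280 km.
Transfer time t = π√(a_t³/μ) = 13320 s.
Target angular speed ω₂ = √(μ/r₂³) = 1.195×10^-4 rad/s.
Angle swept by the target during transfer: ω₂·t = 1.592 rad = 91.21°.
The survey craft traverses 180° on the transfer ellipse, so the target must lead by 180° − 91.21° = 88.8°.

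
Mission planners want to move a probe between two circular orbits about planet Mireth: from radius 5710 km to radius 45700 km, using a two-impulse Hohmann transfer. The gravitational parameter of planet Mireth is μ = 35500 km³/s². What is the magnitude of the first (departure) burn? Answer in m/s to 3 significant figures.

The Hohmann ellipse has a_t = (r₁ + r₂)/2 = 25705 km.
On the circular orbit at r = 5710 km, v_c = √(μ/r) = 2.4934 km/s.
Vis-viva on the transfer ellipse at r = 5710 km gives v_t = √[μ(2/r − 1/a_t)] = 3.3246 km/s.
Δv₁ = |v_t − v_c| = |3.3246 − 2.4934| = 0.8312 km/s.

Δv₁ = 831 m/s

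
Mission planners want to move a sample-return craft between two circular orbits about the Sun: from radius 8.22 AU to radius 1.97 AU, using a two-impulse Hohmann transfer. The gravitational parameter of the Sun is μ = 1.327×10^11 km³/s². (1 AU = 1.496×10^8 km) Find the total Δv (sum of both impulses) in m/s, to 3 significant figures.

Δv = 9660 m/s

In km: r₁ = 8.22 × 1.496×10^8 = 1.229712×10^9 km; r₂ = 1.97 × 1.496×10^8 = 2.94712×10^8 km.
Semi-major axis of the transfer orbit: a_t = (1.229712×10^9 + 2.94712×10^8)/2 = 7.62212×10^8 km.
Circular speed at r₁: v₁ = √(μ/r₁) = √(1.327×10^11/1.229712×10^9) = 10.388 km/s.
On the transfer ellipse at r₁, vis-viva equation gives v_a = √[μ(2/r₁ − 1/a_t)] = 6.4594 km/s.
First burn Δv₁ = |v_a − v₁| = 3.929 km/s.
Circular speed at r₂: v₂ = √(μ/r₂) = 21.220 km/s.
Transfer-orbit speed at r₂: v_p = √[μ(2/r₂ − 1/a_t)] = 26.953 km/s.
Second burn Δv₂ = |v₂ − v_p| = 5.733 km/s.
Total Δv = Δv₁ + Δv₂ = 9.662 km/s.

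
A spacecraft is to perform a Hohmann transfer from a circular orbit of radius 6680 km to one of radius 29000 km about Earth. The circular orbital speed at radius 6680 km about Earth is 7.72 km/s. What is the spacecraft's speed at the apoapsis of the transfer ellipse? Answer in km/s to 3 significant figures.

From the circular-orbit relation v² = μ/r at r = 6680 km: μ = v²r = (7.72)² × 6680 = 3.98117×10^5 km³/s².
Transfer-ellipse semi-major axis a_t = (r₁ + r₂)/2 = (6680 + 29000)/2 = 17840 km.
The apoapsis of the transfer ellipse is at r = 29000 km.
From the vis-viva equation, v = √[μ(2/r − 1/a_t)] = 2.267 km/s.

v = 2.27 km/s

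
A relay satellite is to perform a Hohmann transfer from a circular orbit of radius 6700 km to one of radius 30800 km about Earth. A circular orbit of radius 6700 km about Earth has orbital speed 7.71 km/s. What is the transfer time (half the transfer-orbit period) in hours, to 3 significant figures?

From the circular-orbit relation v² = μ/r at r = 6700 km: μ = v²r = (7.71)² × 6700 = 3.98275×10^5 km³/s².
Semi-major axis of the transfer orbit: a_t = (6700 + 30800)/2 = 18750 km.
Half the transfer-orbit period gives t = π√(a_t³/μ) = 12780 s.
Converting: 12780 s ÷ 3600 s/hour = 3.55 hours.

t = 3.55 hours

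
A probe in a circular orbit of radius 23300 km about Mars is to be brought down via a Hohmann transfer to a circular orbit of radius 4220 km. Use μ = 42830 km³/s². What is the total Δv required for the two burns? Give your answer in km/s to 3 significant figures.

Δv = 1.56 km/s

Semi-major axis of the transfer orbit: a_t = (23300 + 4220)/2 = 13760 km.
At r₁ the circular-orbit speed is v₁ = √(μ/r₁) = 1.3558 km/s.
Transfer-orbit speed at r₁ (vis-viva equation): v_a = √[μ(2/r₁ − 1/a_t)] = 0.75083 km/s.
First burn Δv₁ = |v_a − v₁| = 0.6050 km/s.
Circular speed at r₂: v₂ = √(μ/r₂) = 3.1858 km/s.
Transfer-orbit speed at r₂: v_p = √[μ(2/r₂ − 1/a_t)] = 4.1456 km/s.
Second burn Δv₂ = |v₂ − v_p| = 0.9598 km/s.
Δv = Δv₁ + Δv₂ = 0.6050 + 0.9598 = 1.565 km/s.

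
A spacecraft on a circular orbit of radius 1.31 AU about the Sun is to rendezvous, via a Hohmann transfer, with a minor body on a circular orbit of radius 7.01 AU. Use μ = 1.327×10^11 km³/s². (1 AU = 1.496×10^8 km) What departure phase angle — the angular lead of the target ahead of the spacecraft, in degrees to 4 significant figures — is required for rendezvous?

In km: r₁ = 1.31 × 1.496×10^8 = 1.95976×10^8 km; r₂ = 7.01 × 1.496×10^8 = 1.048696×10^9 km.
The Hohmann ellipse has a_t = (r₁ + r₂)/2 = 6.22336×10^8 km.
Transfer time t = π√(a_t³/μ) = 1.3389×10^8 s.
Target angular speed ω₂ = √(μ/r₂³) = 1.0727×10^-8 rad/s.
Angle swept by the target during transfer: ω₂·t = 1.4362 rad = 82.29°.
The spacecraft traverses 180° on the transfer ellipse, so the target must lead by 180° − 82.29° = 97.71°.

φ = 97.71°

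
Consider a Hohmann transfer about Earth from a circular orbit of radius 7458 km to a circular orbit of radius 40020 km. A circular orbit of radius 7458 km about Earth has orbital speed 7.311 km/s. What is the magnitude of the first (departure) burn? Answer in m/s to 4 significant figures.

From the circular-orbit relation v² = μ/r at r = 7458 km: μ = v²r = (7.311)² × 7458 = 3.98635×10^5 km³/s².
Semi-major axis of the transfer orbit: a_t = (7458 + 40020)/2 = 23739 km.
Circular speed at r = 7458 km: v_c = √(μ/r) = 7.311 km/s.
Transfer-orbit speed at the same r (vis-viva, a = a_t): v_t = √[μ(2/r − 1/a_t)] = 9.493 km/s.
Δv₁ = |v_t − v_c| = |9.493 − 7.311| = 2.182 km/s.

Δv₁ = 2182 m/s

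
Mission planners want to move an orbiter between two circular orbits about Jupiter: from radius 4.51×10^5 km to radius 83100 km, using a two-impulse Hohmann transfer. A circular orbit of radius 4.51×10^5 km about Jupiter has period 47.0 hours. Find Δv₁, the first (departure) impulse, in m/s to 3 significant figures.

From Kepler's third law T² = 4π²r³/μ at r = 4.51×10^5 km, T = 47.0 hours = 47.0 × 3600 s = 1.692×10^5 s: μ = 4π²r³/T² = 1.26499×10^8 km³/s².
The Hohmann ellipse has a_t = (r₁ + r₂)/2 = 2.6705×10^5 km.
Circular speed at r = 4.510×10^5 km: v_c = √(μ/r) = 16.7477 km/s.
Vis-viva on the transfer ellipse at r = 4.510×10^5 km gives v_t = √[μ(2/r − 1/a_t)] = 9.34244 km/s.
Δv₁ = |v_t − v_c| = |9.34244 − 16.7477| = 7.405 km/s.

Δv₁ = 7410 m/s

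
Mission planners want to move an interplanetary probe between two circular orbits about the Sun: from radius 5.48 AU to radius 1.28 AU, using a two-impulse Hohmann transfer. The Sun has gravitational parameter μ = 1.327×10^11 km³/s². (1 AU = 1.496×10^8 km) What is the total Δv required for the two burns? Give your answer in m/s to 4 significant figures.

Δv = 12090 m/s

In km: r₁ = 5.48 × 1.496×10^8 = 8.19808×10^8 km; r₂ = 1.28 × 1.496×10^8 = 1.91488×10^8 km.
Transfer-ellipse semi-major axis a_t = (r₁ + r₂)/2 = (8.19808×10^8 + 1.91488×10^8)/2 = 5.05648×10^8 km.
At r₁ the circular-orbit speed is v₁ = √(μ/r₁) = 12.7227 km/s.
On the transfer ellipse at r₁, v² = μ(2/r − 1/a) gives v_a = √[μ(2/r₁ − 1/a_t)] = 7.82936 km/s.
First burn Δv₁ = |v_a − v₁| = 4.893 km/s.
At r₂, v₂ = √(μ/r₂) = 26.3248 km/s.
Transfer-orbit speed at r₂: v_p = √[μ(2/r₂ − 1/a_t)] = 33.5194 km/s.
Second burn Δv₂ = |v₂ − v_p| = 7.195 km/s.
Total Δv = Δv₁ + Δv₂ = 12.09 km/s.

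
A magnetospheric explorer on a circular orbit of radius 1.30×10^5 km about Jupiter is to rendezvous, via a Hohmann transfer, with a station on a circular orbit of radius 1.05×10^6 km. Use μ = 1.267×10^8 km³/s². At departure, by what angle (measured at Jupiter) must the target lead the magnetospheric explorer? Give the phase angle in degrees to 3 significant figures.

φ = 104°

The Hohmann ellipse has a_t = (r₁ + r₂)/2 = 5.900×10^5 km.
Transfer time t = π√(a_t³/μ) = 1.2649×10^5 s.
Target angular speed ω₂ = √(μ/r₂³) = 1.0462×10^-5 rad/s.
Angle swept by the target during transfer: ω₂·t = 1.3233 rad = 75.82°.
The magnetospheric explorer traverses 180° on the transfer ellipse, so the target must lead by 180° − 75.82° = 104°.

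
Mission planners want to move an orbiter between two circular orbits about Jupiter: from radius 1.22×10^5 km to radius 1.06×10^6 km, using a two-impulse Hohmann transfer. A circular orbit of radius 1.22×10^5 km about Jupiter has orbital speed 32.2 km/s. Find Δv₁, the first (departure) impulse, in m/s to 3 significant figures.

From the circular-orbit relation v² = μ/r at r = 1.22×10^5 km: μ = v²r = (32.2)² × 1.22×10^5 = 1.26494×10^8 km³/s².
Transfer-ellipse semi-major axis a_t = (r₁ + r₂)/2 = (1.220×10^5 + 1.060×10^6)/2 = 5.910×10^5 km.
Circular speed at r = 1.220×10^5 km: v_c = √(μ/r) = 32.20 km/s.
Transfer-orbit speed at the same r (vis-viva, a = a_t): v_t = √[μ(2/r − 1/a_t)] = 43.12 km/s.
Δv₁ = |v_t − v_c| = |43.12 − 32.20| = 10.92 km/s.

Δv₁ = 10900 m/s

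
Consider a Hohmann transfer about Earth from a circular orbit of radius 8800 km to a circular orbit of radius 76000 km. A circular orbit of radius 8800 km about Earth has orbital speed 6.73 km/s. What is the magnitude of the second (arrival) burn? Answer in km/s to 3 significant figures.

Δv₂ = 1.25 km/s

From the circular-orbit relation v² = μ/r at r = 8800 km: μ = v²r = (6.73)² × 8800 = 3.98578×10^5 km³/s².
The Hohmann ellipse has a_t = (r₁ + r₂)/2 = 42400 km.
On the circular orbit at r = 76000 km, v_c = √(μ/r) = 2.290 km/s.
Transfer-orbit speed at the same r (vis-viva, a = a_t): v_t = √[μ(2/r − 1/a_t)] = 1.043 km/s.
Δv₂ = |v_t − v_c| = |1.043 − 2.290| = 1.247 km/s.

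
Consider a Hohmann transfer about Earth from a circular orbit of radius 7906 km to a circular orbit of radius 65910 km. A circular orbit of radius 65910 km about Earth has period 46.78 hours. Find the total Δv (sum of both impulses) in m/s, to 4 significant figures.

From Kepler's third law T² = 4π²r³/μ at r = 65910 km, T = 46.78 hours = 46.78 × 3600 s = 1.68408×10^5 s: μ = 4π²r³/T² = 3.98555×10^5 km³/s².
The Hohmann ellipse has a_t = (r₁ + r₂)/2 = 36908 km.
Circular speed at r₁: v₁ = √(μ/r₁) = √(3.98555×10^5/7906) = 7.100 km/s.
On the transfer ellipse at r₁, v² = μ(2/r − 1/a) gives v_p = √[μ(2/r₁ − 1/a_t)] = 9.488 km/s.
First burn Δv₁ = |v_p − v₁| = 2.388 km/s.
At r₂, v₂ = √(μ/r₂) = 2.459 km/s.
Transfer-orbit speed at r₂: v_a = √[μ(2/r₂ − 1/a_t)] = 1.138 km/s.
Second burn Δv₂ = |v₂ − v_a| = 1.321 km/s.
Δv = Δv₁ + Δv₂ = 2.388 + 1.321 = 3.709 km/s.

Δv = 3709 m/s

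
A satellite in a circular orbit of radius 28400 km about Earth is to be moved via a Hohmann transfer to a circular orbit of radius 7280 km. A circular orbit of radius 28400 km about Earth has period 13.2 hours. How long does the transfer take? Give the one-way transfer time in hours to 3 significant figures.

From Kepler's third law T² = 4π²r³/μ at r = 28400 km, T = 13.2 hours = 13.2 × 3600 s = 47520 s: μ = 4π²r³/T² = 4.00463×10^5 km³/s².
Transfer-ellipse semi-major axis a_t = (r₁ + r₂)/2 = (28400 + 7280)/2 = 17840 km.
Transfer time t = π√(a_t³/μ) = π√((17840)³ / 4.00463×10^5) = 11830 s.
Converting: 11830 s ÷ 3600 s/hour = 3.29 hours.

t = 3.29 hours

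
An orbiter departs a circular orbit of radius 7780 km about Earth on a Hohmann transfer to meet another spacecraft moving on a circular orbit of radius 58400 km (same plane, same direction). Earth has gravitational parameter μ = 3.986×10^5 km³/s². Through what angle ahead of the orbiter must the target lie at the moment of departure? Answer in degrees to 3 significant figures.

The Hohmann ellipse has a_t = (r₁ + r₂)/2 = 33090 km.
Transfer time t = π√(a_t³/μ) = 29952 s.
Target angular speed ω₂ = √(μ/r₂³) = 4.4735×10^-5 rad/s.
Angle swept by the target during transfer: ω₂·t = 1.3399 rad = 76.77°.
The orbiter traverses 180° on the transfer ellipse, so the target must lead by 180° − 76.77° = 103°.

φ = 103°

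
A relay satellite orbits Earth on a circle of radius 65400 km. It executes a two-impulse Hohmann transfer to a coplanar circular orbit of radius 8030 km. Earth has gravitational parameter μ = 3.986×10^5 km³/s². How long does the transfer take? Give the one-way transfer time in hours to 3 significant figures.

t = 9.72 hours

The Hohmann ellipse has a_t = (r₁ + r₂)/2 = 36715 km.
Half the transfer-orbit period gives t = π√(a_t³/μ) = 35006 s.
Converting: 35006 s ÷ 3600 s/hour = 9.72 hours.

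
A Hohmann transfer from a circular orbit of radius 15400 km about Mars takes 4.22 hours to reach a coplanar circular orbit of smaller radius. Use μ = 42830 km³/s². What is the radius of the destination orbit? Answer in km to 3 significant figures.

Transfer time t = 4.22 hours = 15192 s, and t = π√(a_t³/μ).
So a_t = (μ t²/π²)^(1/3) = (42830 × (15192)² / π²)^(1/3) = 10005 km.
Since a_t = (r₁ + r₂)/2, r₂ = 2a_t − r₁ = 2×10005 − 15400 = 4610 km.

r₂ = 4610 km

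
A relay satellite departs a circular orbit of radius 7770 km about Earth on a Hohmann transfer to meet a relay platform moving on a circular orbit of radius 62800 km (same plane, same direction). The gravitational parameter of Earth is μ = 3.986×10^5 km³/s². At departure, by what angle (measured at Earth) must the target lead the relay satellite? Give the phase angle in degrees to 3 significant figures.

The Hohmann ellipse has a_t = (r₁ + r₂)/2 = 35285 km.
The half-period of the transfer ellipse is t = π√(a_t³/μ) = 32981 s.
The target's mean motion on its circular orbit is ω₂ = √(μ/r₂³) = 4.0117×10^-5 rad/s.
Angle swept by the target during transfer: ω₂·t = 1.3231 rad = 75.81°.
Arrival is 180° from departure on the ellipse, so φ = 180° − 75.81° = 104°.

φ = 104°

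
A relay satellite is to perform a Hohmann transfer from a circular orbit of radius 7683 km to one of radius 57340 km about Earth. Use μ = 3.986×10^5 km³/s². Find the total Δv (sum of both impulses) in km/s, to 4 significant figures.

Δv = 3.718 km/s

Semi-major axis of the transfer orbit: a_t = (7683 + 57340)/2 = 32511.5 km.
At r₁ the circular-orbit speed is v₁ = √(μ/r₁) = 7.203 km/s.
On the transfer ellipse at r₁, vis-viva equation gives v_p = √[μ(2/r₁ − 1/a_t)] = 9.566 km/s.
First burn Δv₁ = |v_p − v₁| = 2.363 km/s.
At r₂, v₂ = √(μ/r₂) = 2.637 km/s.
Transfer-orbit speed at r₂: v_a = √[μ(2/r₂ − 1/a_t)] = 1.282 km/s.
Second burn Δv₂ = |v₂ − v_a| = 1.355 km/s.
Δv = Δv₁ + Δv₂ = 2.363 + 1.355 = 3.718 km/s.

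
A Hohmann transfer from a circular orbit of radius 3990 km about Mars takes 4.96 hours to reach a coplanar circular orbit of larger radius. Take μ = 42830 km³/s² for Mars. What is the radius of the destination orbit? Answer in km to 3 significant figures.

Transfer time t = 4.96 hours = 17856 s, and t = π√(a_t³/μ).
So a_t = (μ t²/π²)^(1/3) = (42830 × (17856)² / π²)^(1/3) = 11143 km.
Since a_t = (r₁ + r₂)/2, r₂ = 2a_t − r₁ = 2×11143 − 3990 = 18296 km.

r₂ = 18300 km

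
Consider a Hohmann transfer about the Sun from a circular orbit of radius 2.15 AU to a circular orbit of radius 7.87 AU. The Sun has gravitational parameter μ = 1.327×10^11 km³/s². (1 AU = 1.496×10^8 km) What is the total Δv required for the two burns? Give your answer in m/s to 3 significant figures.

Δv = 8810 m/s

In km: r₁ = 2.15 × 1.496×10^8 = 3.2164×10^8 km; r₂ = 7.87 × 1.496×10^8 = 1.177352×10^9 km.
Semi-major axis of the transfer orbit: a_t = (3.2164×10^8 + 1.177352×10^9)/2 = 7.49496×10^8 km.
At r₁ the circular-orbit speed is v₁ = √(μ/r₁) = 20.312 km/s.
Transfer-orbit speed at r₁ (vis-viva equation): v_p = √[μ(2/r₁ − 1/a_t)] = 25.458 km/s.
First burn Δv₁ = |v_p − v₁| = 5.146 km/s.
At r₂, v₂ = √(μ/r₂) = 10.617 km/s.
Transfer-orbit speed at r₂: v_a = √[μ(2/r₂ − 1/a_t)] = 6.9548 km/s.
Second burn Δv₂ = |v₂ − v_a| = 3.662 km/s.
Δv = Δv₁ + Δv₂ = 5.146 + 3.662 = 8.808 km/s.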